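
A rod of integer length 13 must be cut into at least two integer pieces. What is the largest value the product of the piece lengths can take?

Define m[k] = max over 1≤i<k of i · max(k−i, m[k−i]); the inner max lets the remainder stay uncut if that's better.
Small cases: m[2]=1, m[3]=2, m[4]=4, m[5]=6.
m[6] = max(1·6, 2·4, 3·3, 4·2, 5·1) = 9
m[7] = max(1·9, 2·6, 3·4, 4·3, 5·2, 6·1) = 12
m[8] = max(1·12, 2·9, 3·6, …, 6·2, 7·1) = 18
m[9] = max(1·18, 2·12, 3·9, …, 7·2, 8·1) = 27
m[10] = max(1·27, 2·18, 3·12, …, 8·2, 9·1) = 36
m[11] = max(1·36, 2·27, 3·18, …, 9·2, 10·1) = 54
m[12] = max(1·54, 2·36, 3·27, …, 10·2, 11·1) = 81
m[13] = max(1·81, 2·54, 3·36, …, 11·2, 12·1) = 108
One optimal split: 3 + 3 + 3 + 2 + 2; product 3·3·3·2·2 = 108.

108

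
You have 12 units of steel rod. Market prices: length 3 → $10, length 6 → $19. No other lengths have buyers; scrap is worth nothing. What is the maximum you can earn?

40

Let r[k] be the best obtainable value from length k. For each k, try every first piece i and keep the best of price[i] + r[k−i].
r[1] = 0
r[2] = 0
r[3] = 10
r[4] = 10
r[5] = 10
r[6] = 20  (first piece 3, then r[3]=10)
r[7] = 20
r[8] = 20
r[9] = 30  (first piece 3, then r[6]=20)
r[10] = 30
r[11] = 30
r[12] = 40  (first piece 3, then r[9]=30)
One optimal cutting: 3 + 3 + 3 + 3 → $40.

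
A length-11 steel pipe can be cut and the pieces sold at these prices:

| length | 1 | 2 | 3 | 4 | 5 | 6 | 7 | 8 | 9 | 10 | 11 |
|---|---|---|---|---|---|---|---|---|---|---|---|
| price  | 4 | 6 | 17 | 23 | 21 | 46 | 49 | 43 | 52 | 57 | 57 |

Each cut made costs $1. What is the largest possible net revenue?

71

Consider every possible first cut. net[k] is the best of p[i]+net[k−i] over all sellable i≤k, charging 1 whenever i<k.
net[1] = 4
net[2] = 7  (first piece 1, then net[1]=4)
net[3] = 17
net[4] = 23
net[5] = 26  (first piece 1, then net[4]=23)
net[6] = 46
net[7] = 49  (first piece 1, then net[6]=46)
net[8] = 52  (first piece 1, then net[7]=49)
net[9] = 62  (first piece 3, then net[6]=46)
net[10] = 68  (first piece 4, then net[6]=46)
net[11] = 71  (first piece 1, then net[10]=68)
One optimal plan: pieces 6 + 4 + 1 (2 cuts) → $73 − $2 = $71.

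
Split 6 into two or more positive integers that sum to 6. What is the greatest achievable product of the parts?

Define f[k] = max over 1≤i<k of i · max(k−i, f[k−i]); the inner max lets the remainder stay uncut if that's better.
f[2] = 1*max(1,0) = 1*1 = 1
f[3] = max(1*2, 2*1) = 2
f[4] = max(1*3, 2*2, 3*1) = 4
f[5] = max(1*4, 2*3, 3*2, 4*1) = 6
f[6] = max(1*6, 2*4, 3*3, 4*2, 5*1) = 9
One optimal split: 3 + 3; product 3*3 = 9.

9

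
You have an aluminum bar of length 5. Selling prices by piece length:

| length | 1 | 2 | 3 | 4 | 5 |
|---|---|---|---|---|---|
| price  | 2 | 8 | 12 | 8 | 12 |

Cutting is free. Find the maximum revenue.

Build r[k] bottom-up: r[k] = max over allowed piece i of (p[i] + r[k−i]).
r[1] = 2
r[2] = max(2+2, 8+0) = 8
r[3] = max(2+8, 8+2, 12+0) = 12
r[4] = max(2+12, 8+8, 12+2, 8+0) = 16
r[5] = max(2+16, 8+12, 12+8, 8+2, 12+0) = 20
One optimal cutting: 3 + 2 → $12 + $8 = $20.

20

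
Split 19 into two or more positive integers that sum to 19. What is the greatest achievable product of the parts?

972

Define P[k] = max over 1≤i<k of i · max(k−i, P[k−i]); the inner max lets the remainder stay uncut if that's better.
P[2] = 1×max(1,0) = 1×1 = 1
P[3] = max(1×2, 2×1) = 2
P[4] = max(1×3, 2×2, 3×1) = 4
P[5] = max(1×4, 2×3, 3×2, 4×1) = 6
P[6] = max(1×6, 2×4, 3×3, 4×2, 5×1) = 9
P[7] = max(1×9, 2×6, 3×4, 4×3, 5×2, 6×1) = 12
P[8] = max(1×12, 2×9, 3×6, …, 6×2, 7×1) = 18
P[9] = max(1×18, 2×12, 3×9, …, 7×2, 8×1) = 27
P[10] = max(1×27, 2×18, 3×12, …, 8×2, 9×1) = 36
P[11] = max(1×36, 2×27, 3×18, …, 9×2, 10×1) = 54
P[12] = max(1×54, 2×36, 3×27, …, 10×2, 11×1) = 81
P[13] = max(1×81, 2×54, 3×36, …, 11×2, 12×1) = 108
P[14] = max(1×108, 2×81, 3×54, …, 12×2, 13×1) = 162
P[15] = max(1×162, 2×108, 3×81, …, 13×2, 14×1) = 243
P[16] = max(1×243, 2×162, 3×108, …, 14×2, 15×1) = 324
P[17] = max(1×324, 2×243, 3×162, …, 15×2, 16×1) = 486
P[18] = max(1×486, 2×324, 3×243, …, 16×2, 17×1) = 729
P[19] = max(1×729, 2×486, 3×324, …, 17×2, 18×1) = 972
One optimal split: 3 + 3 + 3 + 3 + 3 + 2 + 2; product 3×3×3×3×3×2×2 = 972.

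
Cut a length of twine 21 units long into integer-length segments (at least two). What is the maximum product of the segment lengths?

Define m[k] = max over 1≤i<k of i · max(k−i, m[k−i]); the inner max lets the remainder stay uncut if that's better.
m[2] = 1*max(1,0) = 1*1 = 1
m[3] = max(1*2, 2*1) = 2
m[4] = max(1*3, 2*2, 3*1) = 4
m[5] = max(1*4, 2*3, 3*2, 4*1) = 6
m[6] = max(1*6, 2*4, 3*3, 4*2, 5*1) = 9
m[7] = max(1*9, 2*6, 3*4, 4*3, 5*2, 6*1) = 12
m[8] = max(1*12, 2*9, 3*6, …, 6*2, 7*1) = 18
m[9] = max(1*18, 2*12, 3*9, …, 7*2, 8*1) = 27
m[10] = max(1*27, 2*18, 3*12, …, 8*2, 9*1) = 36
m[11] = max(1*36, 2*27, 3*18, …, 9*2, 10*1) = 54
m[12] = max(1*54, 2*36, 3*27, …, 10*2, 11*1) = 81
m[13] = max(1*81, 2*54, 3*36, …, 11*2, 12*1) = 108
m[14] = max(1*108, 2*81, 3*54, …, 12*2, 13*1) = 162
m[15] = max(1*162, 2*108, 3*81, …, 13*2, 14*1) = 243
m[16] = max(1*243, 2*162, 3*108, …, 14*2, 15*1) = 324
m[17] = max(1*324, 2*243, 3*162, …, 15*2, 16*1) = 486
m[18] = max(1*486, 2*324, 3*243, …, 16*2, 17*1) = 729
m[19] = max(1*729, 2*486, 3*324, …, 17*2, 18*1) = 972
m[20] = max(1*972, 2*729, 3*486, …, 18*2, 19*1) = 1458
m[21] = max(1*1458, 2*972, 3*729, …, 19*2, 20*1) = 2187
One optimal split: 3 + 3 + 3 + 3 + 3 + 3 + 3; product 3*3*3*3*3*3*3 = 2187.

2187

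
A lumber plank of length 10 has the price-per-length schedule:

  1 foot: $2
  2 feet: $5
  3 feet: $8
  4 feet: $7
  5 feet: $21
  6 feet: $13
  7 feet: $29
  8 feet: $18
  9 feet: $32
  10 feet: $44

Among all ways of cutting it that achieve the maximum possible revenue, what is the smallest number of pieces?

Let r[k] be the best obtainable value from length k. For each k, try every first piece i and keep the best of price[i] + r[k−i].
r[1] = 2
r[2] = 5
r[3] = 8
r[4] = 10  (first piece 1, then r[3]=8)
r[5] = 21
r[6] = 23  (first piece 1, then r[5]=21)
r[7] = 29
r[8] = 31  (first piece 1, then r[7]=29)
r[9] = 34  (first piece 2, then r[7]=29)
r[10] = 44
Maximum revenue is $44.
Now minimize piece count subject to staying optimal: for each k, pieces[k] = 1 + min over i with p[i]+r[k−i]=r[k] of pieces[k−i].
pieces[7] = 1
pieces[8] = 2
pieces[9] = 2
pieces[10] = 1

1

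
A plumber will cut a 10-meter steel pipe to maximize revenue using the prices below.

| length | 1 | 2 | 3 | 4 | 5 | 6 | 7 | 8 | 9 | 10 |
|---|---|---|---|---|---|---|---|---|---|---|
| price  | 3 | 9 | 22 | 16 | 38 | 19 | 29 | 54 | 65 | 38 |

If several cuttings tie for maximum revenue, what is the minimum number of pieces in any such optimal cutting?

Build r[k] bottom-up: r[k] = max over allowed piece i of (p[i] + r[k−i]).
r[1] = 3
r[2] = 9
r[3] = 22
r[4] = 25  (first piece 1, then r[3]=22)
r[5] = 38
r[6] = 44  (first piece 3, then r[3]=22)
r[7] = 47  (first piece 1, then r[6]=44)
r[8] = 60  (first piece 3, then r[5]=38)
r[9] = 66  (first piece 3, then r[6]=44)
r[10] = 76  (first piece 5, then r[5]=38)
Maximum revenue is $76.
Now minimize piece count subject to staying optimal: for each k, pieces[k] = 1 + min over i with p[i]+r[k−i]=r[k] of pieces[k−i].
pieces[7] = 2
pieces[8] = 2
pieces[9] = 3
pieces[10] = 2

2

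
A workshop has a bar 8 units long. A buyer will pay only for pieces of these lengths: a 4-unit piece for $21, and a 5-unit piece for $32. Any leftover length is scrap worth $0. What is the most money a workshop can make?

42

Let f[k] be the best obtainable value from length k. For each k, try every first piece i and keep the best of price[i] + f[k−i].
f[1] = 0
f[2] = 0
f[3] = 0
f[4] = 21
f[5] = max(21+0, 32+0) = 32
f[6] = max(21+0, 32+0) = 32
f[7] = max(21+0, 32+0) = 32
f[8] = max(21+21, 32+0) = 42
One optimal cutting: 4 + 4 → $42.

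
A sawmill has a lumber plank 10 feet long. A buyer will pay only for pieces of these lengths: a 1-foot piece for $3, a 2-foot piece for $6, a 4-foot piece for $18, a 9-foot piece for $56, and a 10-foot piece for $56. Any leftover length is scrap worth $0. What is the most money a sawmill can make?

59

Let best[k] be the best obtainable value from length k. For each k, try every first piece i and keep the best of price[i] + best[k−i].
best[1] = 3
best[2] = 6  (first piece 1, then best[1]=3)
best[3] = 9  (first piece 1, then best[2]=6)
best[4] = 18
best[5] = 21  (first piece 1, then best[4]=18)
best[6] = 24  (first piece 1, then best[5]=21)
best[7] = 27  (first piece 1, then best[6]=24)
best[8] = 36  (first piece 4, then best[4]=18)
best[9] = 56
best[10] = 59  (first piece 1, then best[9]=56)
One optimal cutting: 9 + 1 → $59.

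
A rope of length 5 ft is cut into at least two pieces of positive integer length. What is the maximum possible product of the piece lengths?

6

Let f[k] be the best product for length k (with at least one cut). For each first piece i, the rest contributes max(k−i, f[k−i]).
f[2] = 1×max(1,0) = 1×1 = 1
f[3] = max(1×2, 2×1) = 2
f[4] = max(1×3, 2×2, 3×1) = 4
f[5] = max(1×4, 2×3, 3×2, 4×1) = 6
One optimal split: 3 + 2; product 3×2 = 6.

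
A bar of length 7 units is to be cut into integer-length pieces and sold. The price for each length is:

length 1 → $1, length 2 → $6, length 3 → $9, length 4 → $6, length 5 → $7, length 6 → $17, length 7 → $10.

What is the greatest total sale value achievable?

21

Consider every possible first cut. v[k] is the best of p[i]+v[k−i] over all sellable i≤k.
v[1] = 1
v[2] = max(1+1, 6+0) = 6
v[3] = max(1+6, 6+1, 9+0) = 9
v[4] = max(1+9, 6+6, 9+1, 6+0) = 12
v[5] = max(1+12, 6+9, 9+6, 6+1, 7+0) = 15
v[6] = max(1+15, 6+12, 9+9, 6+6, 7+1, 17+0) = 18
v[7] = max(1+18, 6+15, 9+12, …, 17+1, 10+0) = 21
One optimal cutting: 3 + 2 + 2 → $9 + $6 + $6 = $21.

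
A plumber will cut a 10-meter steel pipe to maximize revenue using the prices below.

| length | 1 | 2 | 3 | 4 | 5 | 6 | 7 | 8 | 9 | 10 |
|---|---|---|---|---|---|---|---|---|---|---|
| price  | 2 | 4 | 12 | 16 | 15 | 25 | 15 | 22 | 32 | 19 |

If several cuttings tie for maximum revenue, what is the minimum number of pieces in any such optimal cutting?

2

Consider every possible first cut. r[k] is the best of p[i]+r[k−i] over all sellable i≤k.
r[1] = 2
r[2] = max(2+2, 4+0) = 4
r[3] = max(2+4, 4+2, 12+0) = 12
r[4] = max(2+12, 4+4, 12+2, 16+0) = 16
r[5] = max(2+16, 4+12, 12+4, 16+2, 15+0) = 18
r[6] = max(2+18, 4+16, 12+12, 16+4, 15+2, 25+0) = 25
r[7] = max(2+25, 4+18, 12+16, …, 25+2, 15+0) = 28
r[8] = max(2+28, 4+25, 12+18, …, 15+2, 22+0) = 32
r[9] = max(2+32, 4+28, 12+25, …, 22+2, 32+0) = 37
r[10] = max(2+37, 4+32, 12+28, …, 32+2, 19+0) = 41
Maximum revenue is $41.
Now minimize piece count subject to staying optimal: for each k, pieces[k] = 1 + min over i with p[i]+r[k−i]=r[k] of pieces[k−i].
pieces[7] = 2
pieces[8] = 2
pieces[9] = 2
pieces[10] = 2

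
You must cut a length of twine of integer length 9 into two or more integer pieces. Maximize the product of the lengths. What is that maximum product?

Fill m[k] for k=2..9: at each k try every first piece i and multiply by the better of (k−i) uncut or m[k−i].
m[2] = 1·max(1,0) = 1·1 = 1
m[3] = max(1·2, 2·1) = 2
m[4] = max(1·3, 2·2, 3·1) = 4
m[5] = max(1·4, 2·3, 3·2, 4·1) = 6
m[6] = max(1·6, 2·4, 3·3, 4·2, 5·1) = 9
m[7] = max(1·9, 2·6, 3·4, 4·3, 5·2, 6·1) = 12
m[8] = max(1·12, 2·9, 3·6, …, 6·2, 7·1) = 18
m[9] = max(1·18, 2·12, 3·9, …, 7·2, 8·1) = 27
One optimal split: 3 + 3 + 3; product 3·3·3 = 27.

27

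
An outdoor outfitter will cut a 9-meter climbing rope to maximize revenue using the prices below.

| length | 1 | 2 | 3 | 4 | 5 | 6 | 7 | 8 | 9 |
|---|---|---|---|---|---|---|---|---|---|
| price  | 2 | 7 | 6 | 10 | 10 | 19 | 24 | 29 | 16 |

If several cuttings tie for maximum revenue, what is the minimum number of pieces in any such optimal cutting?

Let r[k] be the best obtainable value from length k. For each k, try every first piece i and keep the best of price[i] + r[k−i].
r[1] = 2
r[2] = max(2+2, 7+0) = 7
r[3] = max(2+7, 7+2, 6+0) = 9
r[4] = max(2+9, 7+7, 6+2, 10+0) = 14
r[5] = max(2+14, 7+9, 6+7, 10+2, 10+0) = 16
r[6] = max(2+16, 7+14, 6+9, 10+7, 10+2, 19+0) = 21
r[7] = max(2+21, 7+16, 6+14, …, 19+2, 24+0) = 24
r[8] = max(2+24, 7+21, 6+16, …, 24+2, 29+0) = 29
r[9] = max(2+29, 7+24, 6+21, …, 29+2, 16+0) = 31
Maximum revenue is €31.
Now minimize piece count subject to staying optimal: for each k, pieces[k] = 1 + min over i with p[i]+r[k−i]=r[k] of pieces[k−i].
pieces[6] = 3
pieces[7] = 1
pieces[8] = 1
pieces[9] = 2

2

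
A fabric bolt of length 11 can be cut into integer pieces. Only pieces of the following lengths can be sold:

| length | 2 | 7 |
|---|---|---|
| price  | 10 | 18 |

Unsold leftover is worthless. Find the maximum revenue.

Consider every possible first cut. r[k] is the best of p[i]+r[k−i] over all sellable i≤k.
r[1] = 0
r[2] = 10
r[3] = 10
r[4] = 20  (first piece 2, then r[2]=10)
r[5] = 20
r[6] = 30  (first piece 2, then r[4]=20)
r[7] = max(10+20, 18+0) = 30
r[8] = max(10+30, 18+0) = 40
r[9] = max(10+30, 18+10) = 40
r[10] = max(10+40, 18+10) = 50
r[11] = max(10+40, 18+20) = 50
One optimal cutting: pieces 2 + 2 + 2 + 2 + 2 with 1 yard of scrap → $50.

50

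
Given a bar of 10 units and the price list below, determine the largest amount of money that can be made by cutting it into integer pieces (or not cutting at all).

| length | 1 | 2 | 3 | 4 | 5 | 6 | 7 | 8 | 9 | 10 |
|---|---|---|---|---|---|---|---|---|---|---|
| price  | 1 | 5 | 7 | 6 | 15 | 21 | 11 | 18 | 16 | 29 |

Let best[k] be the best obtainable value from length k. For each k, try every first piece i and keep the best of price[i] + best[k−i].
best[1] = 1
best[2] = max(1+1, 5+0) = 5
best[3] = max(1+5, 5+1, 7+0) = 7
best[4] = max(1+7, 5+5, 7+1, 6+0) = 10
best[5] = max(1+10, 5+7, 7+5, 6+1, 15+0) = 15
best[6] = max(1+15, 5+10, 7+7, 6+5, 15+1, 21+0) = 21
best[7] = max(1+21, 5+15, 7+10, …, 21+1, 11+0) = 22
best[8] = max(1+22, 5+21, 7+15, …, 11+1, 18+0) = 26
best[9] = max(1+26, 5+22, 7+21, …, 18+1, 16+0) = 28
best[10] = max(1+28, 5+26, 7+22, …, 16+1, 29+0) = 31
One optimal cutting: 6 + 2 + 2 → €21 + €5 + €5 = €31.

31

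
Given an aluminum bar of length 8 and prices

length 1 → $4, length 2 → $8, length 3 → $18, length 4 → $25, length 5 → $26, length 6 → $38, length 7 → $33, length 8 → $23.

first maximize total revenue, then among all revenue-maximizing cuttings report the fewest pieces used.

Build r[k] bottom-up: r[k] = max over allowed piece i of (p[i] + r[k−i]).
r[1] = 4
r[2] = max(4+4, 8+0) = 8
r[3] = max(4+8, 8+4, 18+0) = 18
r[4] = max(4+18, 8+8, 18+4, 25+0) = 25
r[5] = max(4+25, 8+18, 18+8, 25+4, 26+0) = 29
r[6] = max(4+29, 8+25, 18+18, 25+8, 26+4, 38+0) = 38
r[7] = max(4+38, 8+29, 18+25, …, 38+4, 33+0) = 43
r[8] = max(4+43, 8+38, 18+29, …, 33+4, 23+0) = 50
Maximum revenue is $50.
Now minimize piece count subject to staying optimal: for each k, pieces[k] = 1 + min over i with p[i]+r[k−i]=r[k] of pieces[k−i].
pieces[5] = 2
pieces[6] = 1
pieces[7] = 2
pieces[8] = 2

2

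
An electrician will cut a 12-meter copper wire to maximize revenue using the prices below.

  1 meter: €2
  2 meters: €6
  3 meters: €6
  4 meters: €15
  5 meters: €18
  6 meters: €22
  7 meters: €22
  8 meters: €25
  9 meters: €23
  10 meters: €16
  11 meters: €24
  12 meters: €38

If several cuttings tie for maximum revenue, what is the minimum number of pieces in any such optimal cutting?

Consider every possible first cut. r[k] is the best of p[i]+r[k−i] over all sellable i≤k.
r[1] = 2
r[2] = max(2+2, 6+0) = 6
r[3] = max(2+6, 6+2, 6+0) = 8
r[4] = max(2+8, 6+6, 6+2, 15+0) = 15
r[5] = max(2+15, 6+8, 6+6, 15+2, 18+0) = 18
r[6] = max(2+18, 6+15, 6+8, 15+6, 18+2, 22+0) = 22
r[7] = max(2+22, 6+18, 6+15, …, 22+2, 22+0) = 24
r[8] = max(2+24, 6+22, 6+18, …, 22+2, 25+0) = 30
r[9] = max(2+30, 6+24, 6+22, …, 25+2, 23+0) = 33
r[10] = max(2+33, 6+30, 6+24, …, 23+2, 16+0) = 37
r[11] = max(2+37, 6+33, 6+30, …, 16+2, 24+0) = 40
r[12] = max(2+40, 6+37, 6+33, …, 24+2, 38+0) = 45
Maximum revenue is €45.
Now minimize piece count subject to staying optimal: for each k, pieces[k] = 1 + min over i with p[i]+r[k−i]=r[k] of pieces[k−i].
pieces[9] = 2
pieces[10] = 2
pieces[11] = 2
pieces[12] = 3

3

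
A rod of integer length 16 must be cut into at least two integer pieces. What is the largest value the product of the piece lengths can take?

Fill g[k] for k=2..16: at each k try every first piece i and multiply by the better of (k−i) uncut or g[k−i].
Small cases: g[2]=1, g[3]=2, g[4]=4, g[5]=6, g[6]=9, g[7]=12, g[8]=18.
g[9] = 3*max(6,9) = 3*9 = 27
g[10] = 2*max(8,18) = 2*18 = 36
g[11] = 2*max(9,27) = 2*27 = 54
g[12] = 3*max(9,27) = 3*27 = 81
g[13] = 2*max(11,54) = 2*54 = 108
g[14] = 2*max(12,81) = 2*81 = 162
g[15] = 3*max(12,81) = 3*81 = 243
g[16] = 2*max(14,162) = 2*162 = 324
One optimal split: 3 + 3 + 3 + 3 + 2 + 2; product 3*3*3*3*2*2 = 324.

324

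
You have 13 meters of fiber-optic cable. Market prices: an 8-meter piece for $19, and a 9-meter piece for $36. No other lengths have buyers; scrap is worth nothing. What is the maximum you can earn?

36

Consider every possible first cut. best[k] is the best of p[i]+best[k−i] over all sellable i≤k.
best[1] = 0
best[2] = 0
best[3] = 0
best[4] = 0
best[5] = 0
best[6] = 0
best[7] = 0
best[8] = 19
best[9] = max(19+0, 36+0) = 36
best[10] = max(19+0, 36+0) = 36
best[11] = max(19+0, 36+0) = 36
best[12] = max(19+0, 36+0) = 36
best[13] = max(19+0, 36+0) = 36
One optimal cutting: pieces 9 with 4 meters of scrap → $36.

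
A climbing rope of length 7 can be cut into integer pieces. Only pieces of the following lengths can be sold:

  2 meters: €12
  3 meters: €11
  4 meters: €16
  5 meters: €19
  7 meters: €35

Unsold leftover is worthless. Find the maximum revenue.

36

Let f[k] be the best obtainable value from length k. For each k, try every first piece i and keep the best of price[i] + f[k−i].
f[1] = 0
f[2] = 12
f[3] = max(12+0, 11+0) = 12
f[4] = max(12+12, 11+0, 16+0) = 24
f[5] = max(12+12, 11+12, 16+0, 19+0) = 24
f[6] = max(12+24, 11+12, 16+12, 19+0) = 36
f[7] = max(12+24, 11+24, 16+12, 19+12, 35+0) = 36
One optimal cutting: pieces 2 + 2 + 2 with 1 meter of scrap → €36.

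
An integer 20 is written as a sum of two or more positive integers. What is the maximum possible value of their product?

1458

Fill f[k] for k=2..20: at each k try every first piece i and multiply by the better of (k−i) uncut or f[k−i].
Small cases: f[2]=1, f[3]=2, f[4]=4, f[5]=6, f[6]=9, f[7]=12, f[8]=18, f[9]=27, f[10]=36, f[11]=54, f[12]=81, f[13]=108.
f[14] = 2×max(12,81) = 2×81 = 162
f[15] = 3×max(12,81) = 3×81 = 243
f[16] = 2×max(14,162) = 2×162 = 324
f[17] = 2×max(15,243) = 2×243 = 486
f[18] = 3×max(15,243) = 3×243 = 729
f[19] = 2×max(17,486) = 2×486 = 972
f[20] = 2×max(18,729) = 2×729 = 1458
One optimal split: 3 + 3 + 3 + 3 + 3 + 3 + 2; product 3×3×3×3×3×3×2 = 1458.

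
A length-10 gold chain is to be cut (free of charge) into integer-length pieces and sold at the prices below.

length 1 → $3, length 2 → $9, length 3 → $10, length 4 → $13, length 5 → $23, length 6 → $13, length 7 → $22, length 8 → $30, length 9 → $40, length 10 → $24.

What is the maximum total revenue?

46

Build v[k] bottom-up: v[k] = max over allowed piece i of (p[i] + v[k−i]).
v[1] = 3
v[2] = 9
v[3] = 12  (first piece 1, then v[2]=9)
v[4] = 18  (first piece 2, then v[2]=9)
v[5] = 23
v[6] = 27  (first piece 2, then v[4]=18)
v[7] = 32  (first piece 2, then v[5]=23)
v[8] = 36  (first piece 2, then v[6]=27)
v[9] = 41  (first piece 2, then v[7]=32)
v[10] = 46  (first piece 5, then v[5]=23)
One optimal cutting: 5 + 5 → $23 + $23 = $46.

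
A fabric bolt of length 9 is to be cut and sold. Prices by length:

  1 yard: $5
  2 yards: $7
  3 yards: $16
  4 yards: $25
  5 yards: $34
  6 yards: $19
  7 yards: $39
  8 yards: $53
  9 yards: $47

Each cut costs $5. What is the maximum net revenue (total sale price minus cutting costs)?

54

Consider every possible first cut. net[k] is the best of p[i]+net[k−i] over all sellable i≤k, charging 5 whenever i<k.
net[1] = 5
net[2] = max(5+5-5, 7+0) = 7
net[3] = max(5+7-5, 7+5-5, 16+0) = 16
net[4] = max(5+16-5, 7+7-5, 16+5-5, 25+0) = 25
net[5] = max(5+25-5, 7+16-5, 16+7-5, 25+5-5, 34+0) = 34
net[6] = max(5+34-5, 7+25-5, 16+16-5, 25+7-5, 34+5-5, 19+0) = 34
net[7] = max(5+34-5, 7+34-5, 16+25-5, …, 19+5-5, 39+0) = 39
net[8] = max(5+39-5, 7+34-5, 16+34-5, …, 39+5-5, 53+0) = 53
net[9] = max(5+53-5, 7+39-5, 16+34-5, …, 53+5-5, 47+0) = 54
One optimal plan: pieces 5 + 4 (1 cut) → $59 − $5 = $54.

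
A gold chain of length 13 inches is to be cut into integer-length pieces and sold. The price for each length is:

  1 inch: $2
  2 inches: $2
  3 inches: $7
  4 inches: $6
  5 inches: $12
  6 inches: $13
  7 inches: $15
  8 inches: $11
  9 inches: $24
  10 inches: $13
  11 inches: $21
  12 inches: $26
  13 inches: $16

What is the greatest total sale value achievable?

33

Let v[k] be the best obtainable value from length k. For each k, try every first piece i and keep the best of price[i] + v[k−i].
v[1] = 2
v[2] = max(2+2, 2+0) = 4
v[3] = max(2+4, 2+2, 7+0) = 7
v[4] = max(2+7, 2+4, 7+2, 6+0) = 9
v[5] = max(2+9, 2+7, 7+4, 6+2, 12+0) = 12
v[6] = max(2+12, 2+9, 7+7, 6+4, 12+2, 13+0) = 14
v[7] = max(2+14, 2+12, 7+9, …, 13+2, 15+0) = 16
v[8] = max(2+16, 2+14, 7+12, …, 15+2, 11+0) = 19
v[9] = max(2+19, 2+16, 7+14, …, 11+2, 24+0) = 24
v[10] = max(2+24, 2+19, 7+16, …, 24+2, 13+0) = 26
v[11] = max(2+26, 2+24, 7+19, …, 13+2, 21+0) = 28
v[12] = max(2+28, 2+26, 7+24, …, 21+2, 26+0) = 31
v[13] = max(2+31, 2+28, 7+26, …, 26+2, 16+0) = 33
One optimal cutting: 9 + 3 + 1 → $24 + $7 + $2 = $33.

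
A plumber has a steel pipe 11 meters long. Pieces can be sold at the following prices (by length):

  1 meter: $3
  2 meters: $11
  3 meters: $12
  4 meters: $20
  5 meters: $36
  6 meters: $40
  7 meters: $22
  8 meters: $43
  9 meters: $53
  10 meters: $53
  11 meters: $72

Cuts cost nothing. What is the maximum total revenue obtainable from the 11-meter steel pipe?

Consider every possible first cut. v[k] is the best of p[i]+v[k−i] over all sellable i≤k.
v[1] = 3
v[2] = 11
v[3] = 14  (first piece 1, then v[2]=11)
v[4] = 22  (first piece 2, then v[2]=11)
v[5] = 36
v[6] = 40
v[7] = 47  (first piece 2, then v[5]=36)
v[8] = 51  (first piece 2, then v[6]=40)
v[9] = 58  (first piece 2, then v[7]=47)
v[10] = 72  (first piece 5, then v[5]=36)
v[11] = 76  (first piece 5, then v[6]=40)
One optimal cutting: 6 + 5 → $40 + $36 = $76.

76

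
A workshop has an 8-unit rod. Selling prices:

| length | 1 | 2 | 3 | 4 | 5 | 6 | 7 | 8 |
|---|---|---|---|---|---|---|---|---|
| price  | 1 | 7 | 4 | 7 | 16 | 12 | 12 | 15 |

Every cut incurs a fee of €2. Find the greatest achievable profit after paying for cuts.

Build net[k] bottom-up: net[k] = max over allowed piece i of (p[i] + net[k−i]) − 2 per cut.
net[1] = 1
net[2] = 7
net[3] = 6  (first piece 1, then net[2]=7)
net[4] = 12  (first piece 2, then net[2]=7)
net[5] = 16
net[6] = 17  (first piece 2, then net[4]=12)
net[7] = 21  (first piece 2, then net[5]=16)
net[8] = 22  (first piece 2, then net[6]=17)
One optimal plan: pieces 2 + 2 + 2 + 2 (3 cuts) → €28 − €6 = €22.

22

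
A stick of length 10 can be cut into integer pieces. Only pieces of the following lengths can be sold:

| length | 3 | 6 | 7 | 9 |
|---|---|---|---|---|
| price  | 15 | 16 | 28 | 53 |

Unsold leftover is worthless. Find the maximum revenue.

Consider every possible first cut. best[k] is the best of p[i]+best[k−i] over all sellable i≤k.
best[1] = 0
best[2] = 0
best[3] = 15
best[4] = 15
best[5] = 15
best[6] = max(15+15, 16+0) = 30
best[7] = max(15+15, 16+0, 28+0) = 30
best[8] = max(15+15, 16+0, 28+0) = 30
best[9] = max(15+30, 16+15, 28+0, 53+0) = 53
best[10] = max(15+30, 16+15, 28+15, 53+0) = 53
One optimal cutting: pieces 9 with 1 unit of scrap → €53.

53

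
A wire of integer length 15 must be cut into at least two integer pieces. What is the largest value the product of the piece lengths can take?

Let g[k] be the best product for length k (with at least one cut). For each first piece i, the rest contributes max(k−i, g[k−i]).
g[2] = 1·max(1,0) = 1·1 = 1
g[3] = 1·max(2,1) = 1·2 = 2
g[4] = 2·max(2,1) = 2·2 = 4
g[5] = 2·max(3,2) = 2·3 = 6
g[6] = 3·max(3,2) = 3·3 = 9
g[7] = 2·max(5,6) = 2·6 = 12
g[8] = 2·max(6,9) = 2·9 = 18
g[9] = 3·max(6,9) = 3·9 = 27
g[10] = 2·max(8,18) = 2·18 = 36
g[11] = 2·max(9,27) = 2·27 = 54
g[12] = 3·max(9,27) = 3·27 = 81
g[13] = 2·max(11,54) = 2·54 = 108
g[14] = 2·max(12,81) = 2·81 = 162
g[15] = 3·max(12,81) = 3·81 = 243
One optimal split: 3 + 3 + 3 + 3 + 3; product 3·3·3·3·3 = 243.

243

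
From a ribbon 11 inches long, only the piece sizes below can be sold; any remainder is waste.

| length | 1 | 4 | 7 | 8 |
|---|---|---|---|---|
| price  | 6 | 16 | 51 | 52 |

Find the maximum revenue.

Let r[k] be the best obtainable value from length k. For each k, try every first piece i and keep the best of price[i] + r[k−i].
r[1] = 6
r[2] = 12  (first piece 1, then r[1]=6)
r[3] = 18  (first piece 1, then r[2]=12)
r[4] = 24  (first piece 1, then r[3]=18)
r[5] = 30  (first piece 1, then r[4]=24)
r[6] = 36  (first piece 1, then r[5]=30)
r[7] = 51
r[8] = 57  (first piece 1, then r[7]=51)
r[9] = 63  (first piece 1, then r[8]=57)
r[10] = 69  (first piece 1, then r[9]=63)
r[11] = 75  (first piece 1, then r[10]=69)
One optimal cutting: 7 + 1 + 1 + 1 + 1 → ¢75.

75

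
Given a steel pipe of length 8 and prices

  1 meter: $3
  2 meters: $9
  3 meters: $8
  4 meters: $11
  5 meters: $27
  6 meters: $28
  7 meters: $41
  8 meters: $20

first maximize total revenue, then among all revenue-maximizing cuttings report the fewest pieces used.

2

Consider every possible first cut. r[k] is the best of p[i]+r[k−i] over all sellable i≤k.
r[1] = 3
r[2] = max(3+3, 9+0) = 9
r[3] = max(3+9, 9+3, 8+0) = 12
r[4] = max(3+12, 9+9, 8+3, 11+0) = 18
r[5] = max(3+18, 9+12, 8+9, 11+3, 27+0) = 27
r[6] = max(3+27, 9+18, 8+12, 11+9, 27+3, 28+0) = 30
r[7] = max(3+30, 9+27, 8+18, …, 28+3, 41+0) = 41
r[8] = max(3+41, 9+30, 8+27, …, 41+3, 20+0) = 44
Maximum revenue is $44.
Now minimize piece count subject to staying optimal: for each k, pieces[k] = 1 + min over i with p[i]+r[k−i]=r[k] of pieces[k−i].
pieces[5] = 1
pieces[6] = 2
pieces[7] = 1
pieces[8] = 2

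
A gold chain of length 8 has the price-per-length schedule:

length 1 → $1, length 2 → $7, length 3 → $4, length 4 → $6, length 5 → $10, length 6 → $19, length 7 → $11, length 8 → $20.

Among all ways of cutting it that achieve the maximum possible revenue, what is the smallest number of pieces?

Build r[k] bottom-up: r[k] = max over allowed piece i of (p[i] + r[k−i]).
r[1] = 1
r[2] = 7
r[3] = 8  (first piece 1, then r[2]=7)
r[4] = 14  (first piece 2, then r[2]=7)
r[5] = 15  (first piece 1, then r[4]=14)
r[6] = 21  (first piece 2, then r[4]=14)
r[7] = 22  (first piece 1, then r[6]=21)
r[8] = 28  (first piece 2, then r[6]=21)
Maximum revenue is $28.
Now minimize piece count subject to staying optimal: for each k, pieces[k] = 1 + min over i with p[i]+r[k−i]=r[k] of pieces[k−i].
pieces[5] = 3
pieces[6] = 3
pieces[7] = 4
pieces[8] = 4

4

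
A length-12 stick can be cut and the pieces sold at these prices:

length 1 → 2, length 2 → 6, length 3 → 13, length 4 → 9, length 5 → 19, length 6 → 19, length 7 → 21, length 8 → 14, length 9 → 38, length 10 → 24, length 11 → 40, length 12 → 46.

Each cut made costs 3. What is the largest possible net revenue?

48

Consider every possible first cut. net[k] is the best of p[i]+net[k−i] over all sellable i≤k, charging 3 whenever i<k.
net[1] = 2
net[2] = max(2+2-3, 6+0) = 6
net[3] = max(2+6-3, 6+2-3, 13+0) = 13
net[4] = max(2+13-3, 6+6-3, 13+2-3, 9+0) = 12
net[5] = max(2+12-3, 6+13-3, 13+6-3, 9+2-3, 19+0) = 19
net[6] = max(2+19-3, 6+12-3, 13+13-3, 9+6-3, 19+2-3, 19+0) = 23
net[7] = max(2+23-3, 6+19-3, 13+12-3, …, 19+2-3, 21+0) = 22
net[8] = max(2+22-3, 6+23-3, 13+19-3, …, 21+2-3, 14+0) = 29
net[9] = max(2+29-3, 6+22-3, 13+23-3, …, 14+2-3, 38+0) = 38
net[10] = max(2+38-3, 6+29-3, 13+22-3, …, 38+2-3, 24+0) = 37
net[11] = max(2+37-3, 6+38-3, 13+29-3, …, 24+2-3, 40+0) = 41
net[12] = max(2+41-3, 6+37-3, 13+38-3, …, 40+2-3, 46+0) = 48
One optimal plan: pieces 9 + 3 (1 cut) → 51 − 3 = 48.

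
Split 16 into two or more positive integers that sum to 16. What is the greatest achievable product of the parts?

Let g[k] be the best product for length k (with at least one cut). For each first piece i, the rest contributes max(k−i, g[k−i]).
g[2] = 1*max(1,0) = 1*1 = 1
g[3] = 1*max(2,1) = 1*2 = 2
g[4] = 2*max(2,1) = 2*2 = 4
g[5] = 2*max(3,2) = 2*3 = 6
g[6] = 3*max(3,2) = 3*3 = 9
g[7] = 2*max(5,6) = 2*6 = 12
g[8] = 2*max(6,9) = 2*9 = 18
g[9] = 3*max(6,9) = 3*9 = 27
g[10] = 2*max(8,18) = 2*18 = 36
g[11] = 2*max(9,27) = 2*27 = 54
g[12] = 3*max(9,27) = 3*27 = 81
g[13] = 2*max(11,54) = 2*54 = 108
g[14] = 2*max(12,81) = 2*81 = 162
g[15] = 3*max(12,81) = 3*81 = 243
g[16] = 2*max(14,162) = 2*162 = 324
One optimal split: 3 + 3 + 3 + 3 + 2 + 2; product 3*3*3*3*2*2 = 324.

324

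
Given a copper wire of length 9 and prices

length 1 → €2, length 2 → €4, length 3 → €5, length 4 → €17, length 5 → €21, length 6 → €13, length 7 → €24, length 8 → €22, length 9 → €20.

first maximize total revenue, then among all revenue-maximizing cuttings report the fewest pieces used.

Consider every possible first cut. r[k] is the best of p[i]+r[k−i] over all sellable i≤k.
r[1] = 2
r[2] = 4  (first piece 1, then r[1]=2)
r[3] = 6  (first piece 1, then r[2]=4)
r[4] = 17
r[5] = 21
r[6] = 23  (first piece 1, then r[5]=21)
r[7] = 25  (first piece 1, then r[6]=23)
r[8] = 34  (first piece 4, then r[4]=17)
r[9] = 38  (first piece 4, then r[5]=21)
Maximum revenue is €38.
Now minimize piece count subject to staying optimal: for each k, pieces[k] = 1 + min over i with p[i]+r[k−i]=r[k] of pieces[k−i].
pieces[6] = 2
pieces[7] = 2
pieces[8] = 2
pieces[9] = 2

2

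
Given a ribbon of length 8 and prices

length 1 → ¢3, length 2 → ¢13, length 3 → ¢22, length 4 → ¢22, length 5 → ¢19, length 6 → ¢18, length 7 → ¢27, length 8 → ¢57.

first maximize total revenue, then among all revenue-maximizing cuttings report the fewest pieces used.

Consider every possible first cut. r[k] is the best of p[i]+r[k−i] over all sellable i≤k.
r[1] = 3
r[2] = max(3+3, 13+0) = 13
r[3] = max(3+13, 13+3, 22+0) = 22
r[4] = max(3+22, 13+13, 22+3, 22+0) = 26
r[5] = max(3+26, 13+22, 22+13, 22+3, 19+0) = 35
r[6] = max(3+35, 13+26, 22+22, 22+13, 19+3, 18+0) = 44
r[7] = max(3+44, 13+35, 22+26, …, 18+3, 27+0) = 48
r[8] = max(3+48, 13+44, 22+35, …, 27+3, 57+0) = 57
Maximum revenue is ¢57.
Now minimize piece count subject to staying optimal: for each k, pieces[k] = 1 + min over i with p[i]+r[k−i]=r[k] of pieces[k−i].
pieces[5] = 2
pieces[6] = 2
pieces[7] = 3
pieces[8] = 1

1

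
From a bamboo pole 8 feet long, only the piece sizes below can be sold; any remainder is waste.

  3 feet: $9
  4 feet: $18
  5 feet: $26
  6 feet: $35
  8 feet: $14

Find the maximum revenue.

36

Consider every possible first cut. r[k] is the best of p[i]+r[k−i] over all sellable i≤k.
r[1] = 0
r[2] = 0
r[3] = 9
r[4] = 18
r[5] = 26
r[6] = 35
r[7] = 35
r[8] = 36  (first piece 4, then r[4]=18)
One optimal cutting: 4 + 4 → $36.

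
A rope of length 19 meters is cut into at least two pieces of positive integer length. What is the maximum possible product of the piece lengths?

972

Let m[k] be the best product for length k (with at least one cut). For each first piece i, the rest contributes max(k−i, m[k−i]).
Small cases: m[2]=1, m[3]=2, m[4]=4, m[5]=6, m[6]=9, m[7]=12, m[8]=18, m[9]=27, m[10]=36, m[11]=54.
m[12] = 3*max(9,27) = 3*27 = 81
m[13] = 2*max(11,54) = 2*54 = 108
m[14] = 2*max(12,81) = 2*81 = 162
m[15] = 3*max(12,81) = 3*81 = 243
m[16] = 2*max(14,162) = 2*162 = 324
m[17] = 2*max(15,243) = 2*243 = 486
m[18] = 3*max(15,243) = 3*243 = 729
m[19] = 2*max(17,486) = 2*486 = 972
One optimal split: 3 + 3 + 3 + 3 + 3 + 2 + 2; product 3*3*3*3*3*2*2 = 972.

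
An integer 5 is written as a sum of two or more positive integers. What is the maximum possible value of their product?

6

Let P[k] be the best product for length k (with at least one cut). For each first piece i, the rest contributes max(k−i, P[k−i]).
P[2] = 1×max(1,0) = 1×1 = 1
P[3] = 1×max(2,1) = 1×2 = 2
P[4] = 2×max(2,1) = 2×2 = 4
P[5] = 2×max(3,2) = 2×3 = 6
One optimal split: 3 + 2; product 3×2 = 6.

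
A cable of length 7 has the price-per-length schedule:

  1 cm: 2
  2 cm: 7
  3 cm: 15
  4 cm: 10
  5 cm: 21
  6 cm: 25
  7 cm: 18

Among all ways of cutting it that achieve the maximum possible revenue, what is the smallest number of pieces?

Consider every possible first cut. r[k] is the best of p[i]+r[k−i] over all sellable i≤k.
r[1] = 2
r[2] = max(2+2, 7+0) = 7
r[3] = max(2+7, 7+2, 15+0) = 15
r[4] = max(2+15, 7+7, 15+2, 10+0) = 17
r[5] = max(2+17, 7+15, 15+7, 10+2, 21+0) = 22
r[6] = max(2+22, 7+17, 15+15, 10+7, 21+2, 25+0) = 30
r[7] = max(2+30, 7+22, 15+17, …, 25+2, 18+0) = 32
Maximum revenue is 32.
Now minimize piece count subject to staying optimal: for each k, pieces[k] = 1 + min over i with p[i]+r[k−i]=r[k] of pieces[k−i].
pieces[4] = 2
pieces[5] = 2
pieces[6] = 2
pieces[7] = 3

3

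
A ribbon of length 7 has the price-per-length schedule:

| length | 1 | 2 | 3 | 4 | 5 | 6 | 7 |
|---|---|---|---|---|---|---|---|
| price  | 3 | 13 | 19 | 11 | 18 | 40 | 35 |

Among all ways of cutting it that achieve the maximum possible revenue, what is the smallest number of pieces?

Let r[k] be the best obtainable value from length k. For each k, try every first piece i and keep the best of price[i] + r[k−i].
r[1] = 3
r[2] = max(3+3, 13+0) = 13
r[3] = max(3+13, 13+3, 19+0) = 19
r[4] = max(3+19, 13+13, 19+3, 11+0) = 26
r[5] = max(3+26, 13+19, 19+13, 11+3, 18+0) = 32
r[6] = max(3+32, 13+26, 19+19, 11+13, 18+3, 40+0) = 40
r[7] = max(3+40, 13+32, 19+26, …, 40+3, 35+0) = 45
Maximum revenue is ¢45.
Now minimize piece count subject to staying optimal: for each k, pieces[k] = 1 + min over i with p[i]+r[k−i]=r[k] of pieces[k−i].
pieces[4] = 2
pieces[5] = 2
pieces[6] = 1
pieces[7] = 3

3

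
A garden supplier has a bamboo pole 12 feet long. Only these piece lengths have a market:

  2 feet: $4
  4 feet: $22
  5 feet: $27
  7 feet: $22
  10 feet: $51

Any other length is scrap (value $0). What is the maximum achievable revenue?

66

Build best[k] bottom-up: best[k] = max over allowed piece i of (p[i] + best[k−i]).
best[1] = 0
best[2] = 4
best[3] = 4
best[4] = 22
best[5] = 27
best[6] = 27
best[7] = 31  (first piece 2, then best[5]=27)
best[8] = 44  (first piece 4, then best[4]=22)
best[9] = 49  (first piece 4, then best[5]=27)
best[10] = 54  (first piece 5, then best[5]=27)
best[11] = 54
best[12] = 66  (first piece 4, then best[8]=44)
One optimal cutting: 4 + 4 + 4 → $66.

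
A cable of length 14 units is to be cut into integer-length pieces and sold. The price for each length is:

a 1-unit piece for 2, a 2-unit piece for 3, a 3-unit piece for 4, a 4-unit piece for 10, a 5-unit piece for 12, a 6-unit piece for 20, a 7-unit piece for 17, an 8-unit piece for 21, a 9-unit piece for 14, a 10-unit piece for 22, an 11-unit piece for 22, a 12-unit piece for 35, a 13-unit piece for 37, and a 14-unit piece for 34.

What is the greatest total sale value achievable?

Build v[k] bottom-up: v[k] = max over allowed piece i of (p[i] + v[k−i]).
v[1] = 2
v[2] = max(2+2, 3+0) = 4
v[3] = max(2+4, 3+2, 4+0) = 6
v[4] = max(2+6, 3+4, 4+2, 10+0) = 10
v[5] = max(2+10, 3+6, 4+4, 10+2, 12+0) = 12
v[6] = max(2+12, 3+10, 4+6, 10+4, 12+2, 20+0) = 20
v[7] = max(2+20, 3+12, 4+10, …, 20+2, 17+0) = 22
v[8] = max(2+22, 3+20, 4+12, …, 17+2, 21+0) = 24
v[9] = max(2+24, 3+22, 4+20, …, 21+2, 14+0) = 26
v[10] = max(2+26, 3+24, 4+22, …, 14+2, 22+0) = 30
v[11] = max(2+30, 3+26, 4+24, …, 22+2, 22+0) = 32
v[12] = max(2+32, 3+30, 4+26, …, 22+2, 35+0) = 40
v[13] = max(2+40, 3+32, 4+30, …, 35+2, 37+0) = 42
v[14] = max(2+42, 3+40, 4+32, …, 37+2, 34+0) = 44
One optimal cutting: 6 + 6 + 1 + 1 → 20 + 20 + 2 + 2 = 44.

44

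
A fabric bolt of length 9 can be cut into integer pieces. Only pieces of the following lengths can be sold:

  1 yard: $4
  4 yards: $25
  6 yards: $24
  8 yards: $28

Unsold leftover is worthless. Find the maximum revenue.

54

Consider every possible first cut. r[k] is the best of p[i]+r[k−i] over all sellable i≤k.
r[1] = 4
r[2] = 8  (first piece 1, then r[1]=4)
r[3] = 12  (first piece 1, then r[2]=8)
r[4] = max(4+12, 25+0) = 25
r[5] = max(4+25, 25+4) = 29
r[6] = max(4+29, 25+8, 24+0) = 33
r[7] = max(4+33, 25+12, 24+4) = 37
r[8] = max(4+37, 25+25, 24+8, 28+0) = 50
r[9] = max(4+50, 25+29, 24+12, 28+4) = 54
One optimal cutting: 4 + 4 + 1 → $54.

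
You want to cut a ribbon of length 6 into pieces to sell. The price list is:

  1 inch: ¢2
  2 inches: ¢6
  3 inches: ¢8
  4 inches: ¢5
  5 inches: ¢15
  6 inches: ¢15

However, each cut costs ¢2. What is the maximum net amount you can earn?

15

Consider every possible first cut. v[k] is the best of p[i]+v[k−i] over all sellable i≤k, charging 2 whenever i<k.
v[1] = 2
v[2] = 6
v[3] = 8
v[4] = 10  (first piece 2, then v[2]=6)
v[5] = 15
v[6] = 15  (first piece 1, then v[5]=15)
One optimal plan: pieces 5 + 1 (1 cut) → ¢17 − ¢2 = ¢15.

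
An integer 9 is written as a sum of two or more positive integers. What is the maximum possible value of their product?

Let f[k] be the best product for length k (with at least one cut). For each first piece i, the rest contributes max(k−i, f[k−i]).
f[2] = 1·max(1,0) = 1·1 = 1
f[3] = 1·max(2,1) = 1·2 = 2
f[4] = 2·max(2,1) = 2·2 = 4
f[5] = 2·max(3,2) = 2·3 = 6
f[6] = 3·max(3,2) = 3·3 = 9
f[7] = 2·max(5,6) = 2·6 = 12
f[8] = 2·max(6,9) = 2·9 = 18
f[9] = 3·max(6,9) = 3·9 = 27
One optimal split: 3 + 3 + 3; product 3·3·3 = 27.

27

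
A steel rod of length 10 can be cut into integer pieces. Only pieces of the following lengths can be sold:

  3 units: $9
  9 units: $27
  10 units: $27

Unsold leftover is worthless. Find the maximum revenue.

Build best[k] bottom-up: best[k] = max over allowed piece i of (p[i] + best[k−i]).
best[1] = 0
best[2] = 0
best[3] = 9
best[4] = 9
best[5] = 9
best[6] = 18  (first piece 3, then best[3]=9)
best[7] = 18
best[8] = 18
best[9] = max(9+18, 27+0) = 27
best[10] = max(9+18, 27+0, 27+0) = 27
One optimal cutting: pieces 3 + 3 + 3 with 1 unit of scrap → $27.

27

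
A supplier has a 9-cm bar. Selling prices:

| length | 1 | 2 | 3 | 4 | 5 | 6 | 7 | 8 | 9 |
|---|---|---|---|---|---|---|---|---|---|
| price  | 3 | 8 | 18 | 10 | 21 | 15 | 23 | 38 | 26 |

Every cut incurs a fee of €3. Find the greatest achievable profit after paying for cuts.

Consider every possible first cut. net[k] is the best of p[i]+net[k−i] over all sellable i≤k, charging 3 whenever i<k.
net[1] = 3
net[2] = max(3+3-3, 8+0) = 8
net[3] = max(3+8-3, 8+3-3, 18+0) = 18
net[4] = max(3+18-3, 8+8-3, 18+3-3, 10+0) = 18
net[5] = max(3+18-3, 8+18-3, 18+8-3, 10+3-3, 21+0) = 23
net[6] = max(3+23-3, 8+18-3, 18+18-3, 10+8-3, 21+3-3, 15+0) = 33
net[7] = max(3+33-3, 8+23-3, 18+18-3, …, 15+3-3, 23+0) = 33
net[8] = max(3+33-3, 8+33-3, 18+23-3, …, 23+3-3, 38+0) = 38
net[9] = max(3+38-3, 8+33-3, 18+33-3, …, 38+3-3, 26+0) = 48
One optimal plan: pieces 3 + 3 + 3 (2 cuts) → €54 − €6 = €48.

48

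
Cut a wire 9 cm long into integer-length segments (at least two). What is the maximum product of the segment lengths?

Let f[k] be the best product for length k (with at least one cut). For each first piece i, the rest contributes max(k−i, f[k−i]).
f[2] = 1×max(1,0) = 1×1 = 1
f[3] = 1×max(2,1) = 1×2 = 2
f[4] = 2×max(2,1) = 2×2 = 4
f[5] = 2×max(3,2) = 2×3 = 6
f[6] = 3×max(3,2) = 3×3 = 9
f[7] = 2×max(5,6) = 2×6 = 12
f[8] = 2×max(6,9) = 2×9 = 18
f[9] = 3×max(6,9) = 3×9 = 27
One optimal split: 3 + 3 + 3; product 3×3×3 = 27.

27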